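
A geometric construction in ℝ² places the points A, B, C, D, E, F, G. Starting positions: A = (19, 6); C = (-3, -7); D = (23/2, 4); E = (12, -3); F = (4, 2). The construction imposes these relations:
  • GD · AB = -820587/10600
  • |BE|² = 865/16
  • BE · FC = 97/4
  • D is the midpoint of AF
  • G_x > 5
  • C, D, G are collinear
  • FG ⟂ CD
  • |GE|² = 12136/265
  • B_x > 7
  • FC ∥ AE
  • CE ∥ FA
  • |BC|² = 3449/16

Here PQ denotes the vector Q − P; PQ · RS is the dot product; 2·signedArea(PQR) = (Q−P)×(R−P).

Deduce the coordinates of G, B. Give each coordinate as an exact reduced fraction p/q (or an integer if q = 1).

B = (31/4, 3)
G = (7654/1325, -453/1325)

1. G_x = 7654/1325  [C, D, G are collinear ∩ FG ⟂ CD]
2. G_y = -453/1325  [C, D, G are collinear ∩ FG ⟂ CD]
   → G = (7654/1325, -453/1325)
3. B_x = 31/4  [BE · FC = 97/4 ∩ GD · AB = -820587/10600]
4. B_y = 3  [BE · FC = 97/4 ∩ GD · AB = -820587/10600]
   → B = (31/4, 3)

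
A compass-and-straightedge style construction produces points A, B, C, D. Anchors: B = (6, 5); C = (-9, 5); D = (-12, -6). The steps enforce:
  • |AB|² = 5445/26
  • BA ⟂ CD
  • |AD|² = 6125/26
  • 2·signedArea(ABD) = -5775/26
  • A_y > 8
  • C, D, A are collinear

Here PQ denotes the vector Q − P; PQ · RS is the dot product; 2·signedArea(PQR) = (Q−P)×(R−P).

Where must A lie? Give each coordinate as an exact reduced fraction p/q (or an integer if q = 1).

1. A_x = -207/26  [C, D, A are collinear ∩ BA ⟂ CD]
2. A_y = 229/26  [C, D, A are collinear ∩ BA ⟂ CD]
   → A = (-207/26, 229/26)

A = (-207/26, 229/26)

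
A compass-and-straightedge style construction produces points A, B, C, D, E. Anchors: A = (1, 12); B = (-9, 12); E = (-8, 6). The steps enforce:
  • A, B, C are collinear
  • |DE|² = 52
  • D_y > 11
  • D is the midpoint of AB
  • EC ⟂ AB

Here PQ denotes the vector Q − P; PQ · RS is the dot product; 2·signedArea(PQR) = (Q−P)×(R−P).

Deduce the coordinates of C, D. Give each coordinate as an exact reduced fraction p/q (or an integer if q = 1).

1. C_x = -8  [A, B, C are collinear ∩ EC ⟂ AB]
2. C_y = 12  [A, B, C are collinear ∩ EC ⟂ AB]
   → C = (-8, 12)
3. D_x = -4  [D is the midpoint of AB]
4. D_y = 12  [D is the midpoint of AB]
   → D = (-4, 12)

C = (-8, 12)
D = (-4, 12)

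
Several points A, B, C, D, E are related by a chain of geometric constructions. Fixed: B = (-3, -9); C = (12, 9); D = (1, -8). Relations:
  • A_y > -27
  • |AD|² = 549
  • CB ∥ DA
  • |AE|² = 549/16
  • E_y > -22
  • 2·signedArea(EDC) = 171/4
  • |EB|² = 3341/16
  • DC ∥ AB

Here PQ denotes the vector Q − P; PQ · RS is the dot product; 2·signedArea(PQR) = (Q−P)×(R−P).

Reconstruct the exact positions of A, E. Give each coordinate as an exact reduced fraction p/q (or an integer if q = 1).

1. A_x = -14  [DC ∥ AB ∩ CB ∥ DA]
2. A_y = -26  [DC ∥ AB ∩ CB ∥ DA]
   → A = (-14, -26)
3. E_x = -41/4  [line -17·x + 11·y + 249/4 = 0 ∩ |AE|² = 549/16]
4. E_y = -43/2  [line -17·x + 11·y + 249/4 = 0 ∩ |AE|² = 549/16]
   → E = (-41/4, -43/2)

A = (-14, -26)
E = (-41/4, -43/2)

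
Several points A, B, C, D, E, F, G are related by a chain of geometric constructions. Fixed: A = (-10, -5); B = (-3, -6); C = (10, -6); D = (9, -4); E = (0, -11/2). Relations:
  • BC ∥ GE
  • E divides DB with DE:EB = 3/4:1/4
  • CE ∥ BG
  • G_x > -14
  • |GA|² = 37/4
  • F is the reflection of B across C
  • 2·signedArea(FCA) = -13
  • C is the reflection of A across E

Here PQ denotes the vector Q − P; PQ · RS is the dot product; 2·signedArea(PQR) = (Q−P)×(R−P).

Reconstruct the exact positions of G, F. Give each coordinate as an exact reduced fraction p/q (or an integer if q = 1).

F = (23, -6)
G = (-13, -11/2)

1. G_x = -13  [BC ∥ GE ∩ CE ∥ BG]
2. G_y = -11/2  [BC ∥ GE ∩ CE ∥ BG]
   → G = (-13, -11/2)
3. F_x = 23  [F is the reflection of B across C]
4. F_y = -6  [F is the reflection of B across C]
   → F = (23, -6)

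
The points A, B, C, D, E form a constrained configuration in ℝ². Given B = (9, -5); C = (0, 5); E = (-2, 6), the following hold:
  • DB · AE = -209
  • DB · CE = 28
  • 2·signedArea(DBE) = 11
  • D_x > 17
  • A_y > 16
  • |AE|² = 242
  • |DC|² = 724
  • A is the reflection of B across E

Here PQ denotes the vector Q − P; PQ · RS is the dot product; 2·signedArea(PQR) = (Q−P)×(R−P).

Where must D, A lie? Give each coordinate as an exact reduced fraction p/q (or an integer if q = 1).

1. D_x = 18  [DB · CE = 28 ∩ 2·signedArea(DBE) = 11]
2. D_y = -15  [DB · CE = 28 ∩ 2·signedArea(DBE) = 11]
   → D = (18, -15)
3. A_x = -13  [A is the reflection of B across E]
4. A_y = 17  [A is the reflection of B across E]
   → A = (-13, 17)

A = (-13, 17)
D = (18, -15)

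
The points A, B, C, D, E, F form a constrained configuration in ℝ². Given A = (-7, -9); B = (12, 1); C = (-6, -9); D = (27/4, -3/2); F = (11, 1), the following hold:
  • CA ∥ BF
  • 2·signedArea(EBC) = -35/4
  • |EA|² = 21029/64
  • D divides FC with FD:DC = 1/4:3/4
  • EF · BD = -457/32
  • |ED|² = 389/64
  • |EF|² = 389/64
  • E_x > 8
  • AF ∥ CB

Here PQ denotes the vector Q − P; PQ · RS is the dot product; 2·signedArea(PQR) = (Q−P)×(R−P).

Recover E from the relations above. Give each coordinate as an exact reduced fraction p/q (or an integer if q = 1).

1. E_x = 71/8  [2·signedArea(EBC) = -35/4 ∩ EF · BD = -457/32]
2. E_y = -1/4  [2·signedArea(EBC) = -35/4 ∩ EF · BD = -457/32]
   → E = (71/8, -1/4)

E = (71/8, -1/4)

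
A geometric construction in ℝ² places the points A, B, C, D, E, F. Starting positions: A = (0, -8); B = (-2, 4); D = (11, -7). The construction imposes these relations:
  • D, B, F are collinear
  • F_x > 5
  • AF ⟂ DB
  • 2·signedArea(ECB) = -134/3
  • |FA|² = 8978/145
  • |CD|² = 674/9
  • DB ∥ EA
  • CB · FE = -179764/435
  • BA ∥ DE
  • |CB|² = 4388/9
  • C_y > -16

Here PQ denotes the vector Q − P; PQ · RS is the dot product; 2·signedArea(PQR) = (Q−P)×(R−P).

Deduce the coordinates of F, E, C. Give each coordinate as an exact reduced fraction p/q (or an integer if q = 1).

C = (26/3, -46/3)
E = (13, -19)
F = (737/145, -289/145)

1. F_x = 737/145  [D, B, F are collinear ∩ AF ⟂ DB]
2. F_y = -289/145  [D, B, F are collinear ∩ AF ⟂ DB]
   → F = (737/145, -289/145)
3. E_x = 13  [DB ∥ EA ∩ BA ∥ DE]
4. E_y = -19  [DB ∥ EA ∩ BA ∥ DE]
   → E = (13, -19)
5. C_x = 26/3  [CB · FE = -179764/435 ∩ 2·signedArea(ECB) = -134/3]
6. C_y = -46/3  [CB · FE = -179764/435 ∩ 2·signedArea(ECB) = -134/3]
   → C = (26/3, -46/3)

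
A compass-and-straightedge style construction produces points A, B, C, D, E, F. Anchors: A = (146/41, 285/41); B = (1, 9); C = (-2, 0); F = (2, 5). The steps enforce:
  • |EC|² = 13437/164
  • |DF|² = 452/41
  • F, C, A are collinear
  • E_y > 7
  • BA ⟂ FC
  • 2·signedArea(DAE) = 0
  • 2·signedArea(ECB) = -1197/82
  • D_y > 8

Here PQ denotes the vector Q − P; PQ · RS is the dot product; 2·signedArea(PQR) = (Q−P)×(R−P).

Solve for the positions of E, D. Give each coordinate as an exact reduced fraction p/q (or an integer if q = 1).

D = (76/41, 341/41)
E = (187/82, 327/41)

1. E_x = 187/82  [line -9·x + 3·y + -279/82 = 0 ∩ |EC|² = 13437/164]
2. E_y = 327/41  [line -9·x + 3·y + -279/82 = 0 ∩ |EC|² = 13437/164]
   → E = (187/82, 327/41)
3. D_x = 76/41  [line -42/41·x + -105/82·y + 1029/82 = 0 ∩ |DF|² = 452/41]
4. D_y = 341/41  [line -42/41·x + -105/82·y + 1029/82 = 0 ∩ |DF|² = 452/41]
   → D = (76/41, 341/41)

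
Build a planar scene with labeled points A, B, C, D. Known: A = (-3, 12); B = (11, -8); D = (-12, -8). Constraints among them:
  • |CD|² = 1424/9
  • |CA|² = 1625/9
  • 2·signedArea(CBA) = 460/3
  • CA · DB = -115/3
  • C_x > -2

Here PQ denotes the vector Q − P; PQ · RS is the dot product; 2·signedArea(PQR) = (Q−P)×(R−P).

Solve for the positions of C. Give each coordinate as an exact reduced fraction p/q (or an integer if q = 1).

C = (-4/3, -4/3)

1. C_x = -4/3  [CA · DB = -115/3 ∩ 2·signedArea(CBA) = 460/3]
2. C_y = -4/3  [CA · DB = -115/3 ∩ 2·signedArea(CBA) = 460/3]
   → C = (-4/3, -4/3)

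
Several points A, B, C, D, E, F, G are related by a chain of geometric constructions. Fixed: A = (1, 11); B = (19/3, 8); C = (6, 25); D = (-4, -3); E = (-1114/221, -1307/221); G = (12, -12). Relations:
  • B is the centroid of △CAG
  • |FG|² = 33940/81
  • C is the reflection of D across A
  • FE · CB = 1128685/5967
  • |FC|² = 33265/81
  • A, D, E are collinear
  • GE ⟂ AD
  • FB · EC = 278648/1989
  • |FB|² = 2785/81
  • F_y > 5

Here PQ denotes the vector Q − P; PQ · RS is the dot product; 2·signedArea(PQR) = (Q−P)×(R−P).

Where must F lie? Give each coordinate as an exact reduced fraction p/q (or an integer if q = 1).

1. F_x = 10/9  [FE · CB = 1128685/5967 ∩ FB · EC = 278648/1989]
2. F_y = 16/3  [FE · CB = 1128685/5967 ∩ FB · EC = 278648/1989]
   → F = (10/9, 16/3)

F = (10/9, 16/3)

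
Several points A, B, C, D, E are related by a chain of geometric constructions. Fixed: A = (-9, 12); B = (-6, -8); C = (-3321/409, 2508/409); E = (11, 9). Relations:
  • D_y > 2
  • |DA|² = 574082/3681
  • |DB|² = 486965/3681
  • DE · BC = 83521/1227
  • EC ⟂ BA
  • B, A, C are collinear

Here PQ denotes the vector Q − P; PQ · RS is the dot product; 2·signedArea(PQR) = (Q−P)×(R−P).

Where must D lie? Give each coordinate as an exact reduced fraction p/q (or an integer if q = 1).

D = (-1276/1227, 2917/1227)

1. D_x = -1276/1227  [line 867/409·x + -5780/409·y + 43928/1227 = 0 ∩ |DA|² = 574082/3681]
2. D_y = 2917/1227  [line 867/409·x + -5780/409·y + 43928/1227 = 0 ∩ |DA|² = 574082/3681]
   → D = (-1276/1227, 2917/1227)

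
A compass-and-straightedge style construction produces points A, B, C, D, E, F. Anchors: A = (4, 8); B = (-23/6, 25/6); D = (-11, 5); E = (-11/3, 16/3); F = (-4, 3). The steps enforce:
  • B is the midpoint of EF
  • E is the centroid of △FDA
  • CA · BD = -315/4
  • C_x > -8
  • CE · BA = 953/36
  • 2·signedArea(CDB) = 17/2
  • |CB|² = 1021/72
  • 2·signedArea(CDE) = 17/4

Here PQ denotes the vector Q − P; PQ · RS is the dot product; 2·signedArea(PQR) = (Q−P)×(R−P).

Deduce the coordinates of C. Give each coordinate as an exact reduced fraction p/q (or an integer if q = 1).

1. C_x = -29/4  [CA · BD = -315/4 ∩ CE · BA = 953/36]
2. C_y = 23/4  [CA · BD = -315/4 ∩ CE · BA = 953/36]
   → C = (-29/4, 23/4)

C = (-29/4, 23/4)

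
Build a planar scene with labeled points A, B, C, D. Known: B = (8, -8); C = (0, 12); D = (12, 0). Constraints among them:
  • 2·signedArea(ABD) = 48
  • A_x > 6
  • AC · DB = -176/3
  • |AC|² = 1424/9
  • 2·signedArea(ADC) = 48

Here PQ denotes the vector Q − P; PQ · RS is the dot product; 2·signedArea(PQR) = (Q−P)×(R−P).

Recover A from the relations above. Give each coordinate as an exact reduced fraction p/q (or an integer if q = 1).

1. A_x = 20/3  [2·signedArea(ADC) = 48 ∩ 2·signedArea(ABD) = 48]
2. A_y = 4/3  [2·signedArea(ADC) = 48 ∩ 2·signedArea(ABD) = 48]
   → A = (20/3, 4/3)

A = (20/3, 4/3)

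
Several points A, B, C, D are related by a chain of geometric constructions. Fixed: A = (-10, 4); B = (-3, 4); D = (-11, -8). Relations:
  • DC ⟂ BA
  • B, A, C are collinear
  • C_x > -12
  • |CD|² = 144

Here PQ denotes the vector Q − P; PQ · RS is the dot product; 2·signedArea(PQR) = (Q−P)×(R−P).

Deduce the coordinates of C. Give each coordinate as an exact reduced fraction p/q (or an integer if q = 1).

1. C_x = -11  [B, A, C are collinear ∩ DC ⟂ BA]
2. C_y = 4  [B, A, C are collinear ∩ DC ⟂ BA]
   → C = (-11, 4)

C = (-11, 4)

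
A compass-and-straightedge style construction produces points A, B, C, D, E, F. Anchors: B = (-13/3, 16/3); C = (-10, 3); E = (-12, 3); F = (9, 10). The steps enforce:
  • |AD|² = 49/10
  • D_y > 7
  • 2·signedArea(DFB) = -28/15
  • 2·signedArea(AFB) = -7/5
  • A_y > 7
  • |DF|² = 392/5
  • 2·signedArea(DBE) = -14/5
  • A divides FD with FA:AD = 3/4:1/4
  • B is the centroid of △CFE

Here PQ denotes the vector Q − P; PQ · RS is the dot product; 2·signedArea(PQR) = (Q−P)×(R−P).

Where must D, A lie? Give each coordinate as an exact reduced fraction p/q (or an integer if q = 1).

A = (27/10, 79/10)
D = (3/5, 36/5)

1. D_x = 3/5  [2·signedArea(DBE) = -14/5 ∩ 2·signedArea(DFB) = -28/15]
2. D_y = 36/5  [2·signedArea(DBE) = -14/5 ∩ 2·signedArea(DFB) = -28/15]
   → D = (3/5, 36/5)
3. A_x = 27/10  [A divides FD with FA:AD = 3/4:1/4]
4. A_y = 79/10  [A divides FD with FA:AD = 3/4:1/4]
   → A = (27/10, 79/10)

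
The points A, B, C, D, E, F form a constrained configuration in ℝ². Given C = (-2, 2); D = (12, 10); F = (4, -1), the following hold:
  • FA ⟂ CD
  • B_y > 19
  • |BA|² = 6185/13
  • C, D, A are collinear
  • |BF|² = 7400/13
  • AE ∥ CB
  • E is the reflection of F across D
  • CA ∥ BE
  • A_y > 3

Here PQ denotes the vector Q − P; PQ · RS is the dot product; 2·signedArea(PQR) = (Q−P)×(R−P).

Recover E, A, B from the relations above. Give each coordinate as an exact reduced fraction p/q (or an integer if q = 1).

1. E_x = 20  [E is the reflection of F across D]
2. E_y = 21  [E is the reflection of F across D]
   → E = (20, 21)
3. A_x = 16/13  [C, D, A are collinear ∩ FA ⟂ CD]
4. A_y = 50/13  [C, D, A are collinear ∩ FA ⟂ CD]
   → A = (16/13, 50/13)
5. B_x = 218/13  [CA ∥ BE ∩ AE ∥ CB]
6. B_y = 249/13  [CA ∥ BE ∩ AE ∥ CB]
   → B = (218/13, 249/13)

A = (16/13, 50/13)
B = (218/13, 249/13)
E = (20, 21)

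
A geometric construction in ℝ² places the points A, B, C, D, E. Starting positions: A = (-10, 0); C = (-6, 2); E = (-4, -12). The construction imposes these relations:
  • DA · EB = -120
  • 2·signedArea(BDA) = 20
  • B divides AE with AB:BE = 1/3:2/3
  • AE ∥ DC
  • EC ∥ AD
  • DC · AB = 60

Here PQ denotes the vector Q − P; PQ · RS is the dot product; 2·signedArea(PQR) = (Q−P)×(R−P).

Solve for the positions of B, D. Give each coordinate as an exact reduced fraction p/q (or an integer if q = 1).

1. B_x = -8  [B divides AE with AB:BE = 1/3:2/3]
2. B_y = -4  [B divides AE with AB:BE = 1/3:2/3]
   → B = (-8, -4)
3. D_x = -12  [AE ∥ DC ∩ EC ∥ AD]
4. D_y = 14  [AE ∥ DC ∩ EC ∥ AD]
   → D = (-12, 14)

B = (-8, -4)
D = (-12, 14)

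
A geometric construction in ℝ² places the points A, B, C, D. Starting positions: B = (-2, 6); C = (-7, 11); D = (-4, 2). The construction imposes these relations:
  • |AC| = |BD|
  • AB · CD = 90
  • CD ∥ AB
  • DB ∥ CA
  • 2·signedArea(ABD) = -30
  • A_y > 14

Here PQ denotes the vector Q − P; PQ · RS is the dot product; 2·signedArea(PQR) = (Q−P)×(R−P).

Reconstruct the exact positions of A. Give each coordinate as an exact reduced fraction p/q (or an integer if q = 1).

A = (-5, 15)

1. A_x = -5  [CD ∥ AB ∩ DB ∥ CA]
2. A_y = 15  [CD ∥ AB ∩ DB ∥ CA]
   → A = (-5, 15)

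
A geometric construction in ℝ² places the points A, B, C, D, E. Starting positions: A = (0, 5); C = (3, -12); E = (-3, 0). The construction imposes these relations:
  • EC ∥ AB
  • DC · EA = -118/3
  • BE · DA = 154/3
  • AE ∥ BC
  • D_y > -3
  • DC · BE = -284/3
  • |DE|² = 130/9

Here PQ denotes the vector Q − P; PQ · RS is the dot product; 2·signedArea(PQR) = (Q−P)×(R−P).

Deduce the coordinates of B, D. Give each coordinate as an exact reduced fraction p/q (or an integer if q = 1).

1. B_x = 6  [AE ∥ BC ∩ EC ∥ AB]
2. B_y = -7  [AE ∥ BC ∩ EC ∥ AB]
   → B = (6, -7)
3. D_x = 0  [DC · BE = -284/3 ∩ DC · EA = -118/3]
4. D_y = -7/3  [DC · BE = -284/3 ∩ DC · EA = -118/3]
   → D = (0, -7/3)

B = (6, -7)
D = (0, -7/3)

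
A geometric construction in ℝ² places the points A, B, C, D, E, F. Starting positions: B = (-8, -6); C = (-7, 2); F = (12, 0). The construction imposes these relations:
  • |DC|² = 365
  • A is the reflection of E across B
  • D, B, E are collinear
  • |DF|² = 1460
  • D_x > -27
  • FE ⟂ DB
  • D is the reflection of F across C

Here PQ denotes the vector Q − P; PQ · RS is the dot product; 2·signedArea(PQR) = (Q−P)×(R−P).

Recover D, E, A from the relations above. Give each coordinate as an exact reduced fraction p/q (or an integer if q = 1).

A = (-1099/53, 57/53)
D = (-26, 4)
E = (251/53, -693/53)

1. D_x = -26  [D is the reflection of F across C]
2. D_y = 4  [D is the reflection of F across C]
   → D = (-26, 4)
3. E_x = 251/53  [D, B, E are collinear ∩ FE ⟂ DB]
4. E_y = -693/53  [D, B, E are collinear ∩ FE ⟂ DB]
   → E = (251/53, -693/53)
5. A_x = -1099/53  [A is the reflection of E across B]
6. A_y = 57/53  [A is the reflection of E across B]
   → A = (-1099/53, 57/53)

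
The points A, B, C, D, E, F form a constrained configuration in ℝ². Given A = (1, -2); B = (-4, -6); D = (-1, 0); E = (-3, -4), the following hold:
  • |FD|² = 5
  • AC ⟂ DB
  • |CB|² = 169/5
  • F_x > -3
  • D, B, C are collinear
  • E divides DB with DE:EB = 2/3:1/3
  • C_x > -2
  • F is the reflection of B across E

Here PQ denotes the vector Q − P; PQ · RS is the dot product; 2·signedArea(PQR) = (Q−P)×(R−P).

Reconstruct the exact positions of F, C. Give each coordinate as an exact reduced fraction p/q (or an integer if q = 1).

1. F_x = -2  [F is the reflection of B across E]
2. F_y = -2  [F is the reflection of B across E]
   → F = (-2, -2)
3. C_x = -7/5  [D, B, C are collinear ∩ AC ⟂ DB]
4. C_y = -4/5  [D, B, C are collinear ∩ AC ⟂ DB]
   → C = (-7/5, -4/5)

C = (-7/5, -4/5)
F = (-2, -2)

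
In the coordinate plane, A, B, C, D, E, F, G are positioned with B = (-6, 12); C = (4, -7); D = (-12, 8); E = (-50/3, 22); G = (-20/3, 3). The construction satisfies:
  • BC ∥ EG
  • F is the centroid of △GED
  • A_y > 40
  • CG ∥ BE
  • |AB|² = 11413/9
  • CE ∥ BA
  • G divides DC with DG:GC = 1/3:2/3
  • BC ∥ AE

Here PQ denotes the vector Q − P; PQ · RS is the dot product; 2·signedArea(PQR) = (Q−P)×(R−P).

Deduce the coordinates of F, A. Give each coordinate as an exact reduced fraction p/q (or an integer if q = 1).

A = (-80/3, 41)
F = (-106/9, 11)

1. F_x = -106/9  [F is the centroid of △GED]
2. F_y = 11  [F is the centroid of △GED]
   → F = (-106/9, 11)
3. A_x = -80/3  [BC ∥ AE ∩ CE ∥ BA]
4. A_y = 41  [BC ∥ AE ∩ CE ∥ BA]
   → A = (-80/3, 41)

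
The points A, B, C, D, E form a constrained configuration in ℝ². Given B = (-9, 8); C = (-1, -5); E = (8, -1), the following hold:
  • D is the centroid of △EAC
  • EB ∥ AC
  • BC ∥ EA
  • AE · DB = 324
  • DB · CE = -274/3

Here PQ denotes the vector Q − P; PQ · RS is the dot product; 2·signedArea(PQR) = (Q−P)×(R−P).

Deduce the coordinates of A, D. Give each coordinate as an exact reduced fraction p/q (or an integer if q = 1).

1. A_x = 16  [EB ∥ AC ∩ BC ∥ EA]
2. A_y = -14  [EB ∥ AC ∩ BC ∥ EA]
   → A = (16, -14)
3. D_x = 23/3  [D is the centroid of △EAC]
4. D_y = -20/3  [D is the centroid of △EAC]
   → D = (23/3, -20/3)

A = (16, -14)
D = (23/3, -20/3)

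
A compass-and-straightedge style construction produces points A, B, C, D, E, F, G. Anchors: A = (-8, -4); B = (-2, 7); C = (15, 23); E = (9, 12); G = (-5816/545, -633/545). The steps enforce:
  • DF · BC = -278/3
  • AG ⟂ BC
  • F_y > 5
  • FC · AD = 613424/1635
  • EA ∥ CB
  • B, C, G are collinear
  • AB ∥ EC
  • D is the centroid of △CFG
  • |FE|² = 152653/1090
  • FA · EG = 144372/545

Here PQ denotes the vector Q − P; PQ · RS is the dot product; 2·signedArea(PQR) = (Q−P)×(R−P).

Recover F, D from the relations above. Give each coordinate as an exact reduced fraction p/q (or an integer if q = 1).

D = (1269/1090, 29711/3270)
F = (-911/1090, 5907/1090)

1. F_x = -911/1090  [line 10721/545·x + 7173/545·y + -29912/545 = 0 ∩ |FE|² = 152653/1090]
2. F_y = 5907/1090  [line 10721/545·x + 7173/545·y + -29912/545 = 0 ∩ |FE|² = 152653/1090]
   → F = (-911/1090, 5907/1090)
3. D_x = 1269/1090  [D is the centroid of △CFG]
4. D_y = 29711/3270  [D is the centroid of △CFG]
   → D = (1269/1090, 29711/3270)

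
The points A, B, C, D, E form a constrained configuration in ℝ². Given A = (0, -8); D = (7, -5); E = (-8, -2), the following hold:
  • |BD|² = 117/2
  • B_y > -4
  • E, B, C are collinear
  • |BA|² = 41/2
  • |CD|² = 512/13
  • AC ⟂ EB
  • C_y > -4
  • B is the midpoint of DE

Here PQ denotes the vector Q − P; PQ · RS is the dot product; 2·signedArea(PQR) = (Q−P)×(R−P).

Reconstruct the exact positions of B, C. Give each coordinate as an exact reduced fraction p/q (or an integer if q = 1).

1. B_x = -1/2  [B is the midpoint of DE]
2. B_y = -7/2  [B is the midpoint of DE]
   → B = (-1/2, -7/2)
3. C_x = 11/13  [E, B, C are collinear ∩ AC ⟂ EB]
4. C_y = -49/13  [E, B, C are collinear ∩ AC ⟂ EB]
   → C = (11/13, -49/13)

B = (-1/2, -7/2)
C = (11/13, -49/13)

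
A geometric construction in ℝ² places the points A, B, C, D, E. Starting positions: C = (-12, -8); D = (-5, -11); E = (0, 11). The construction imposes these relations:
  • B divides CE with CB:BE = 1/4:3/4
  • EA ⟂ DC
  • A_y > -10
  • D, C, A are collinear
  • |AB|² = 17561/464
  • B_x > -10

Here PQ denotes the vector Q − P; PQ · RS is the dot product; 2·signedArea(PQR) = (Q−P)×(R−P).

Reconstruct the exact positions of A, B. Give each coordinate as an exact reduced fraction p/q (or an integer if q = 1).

1. A_x = -507/58  [D, C, A are collinear ∩ EA ⟂ DC]
2. A_y = -545/58  [D, C, A are collinear ∩ EA ⟂ DC]
   → A = (-507/58, -545/58)
3. B_x = -9  [B divides CE with CB:BE = 1/4:3/4]
4. B_y = -13/4  [B divides CE with CB:BE = 1/4:3/4]
   → B = (-9, -13/4)

A = (-507/58, -545/58)
B = (-9, -13/4)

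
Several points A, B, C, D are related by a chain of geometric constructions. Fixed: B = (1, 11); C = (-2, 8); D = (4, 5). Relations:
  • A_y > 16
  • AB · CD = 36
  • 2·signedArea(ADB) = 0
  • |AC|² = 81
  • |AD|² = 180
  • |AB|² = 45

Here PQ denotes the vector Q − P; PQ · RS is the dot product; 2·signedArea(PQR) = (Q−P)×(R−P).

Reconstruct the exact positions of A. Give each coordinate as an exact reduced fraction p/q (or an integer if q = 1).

A = (-2, 17)

1. A_x = -2  [2·signedArea(ADB) = 0 ∩ AB · CD = 36]
2. A_y = 17  [2·signedArea(ADB) = 0 ∩ AB · CD = 36]
   → A = (-2, 17)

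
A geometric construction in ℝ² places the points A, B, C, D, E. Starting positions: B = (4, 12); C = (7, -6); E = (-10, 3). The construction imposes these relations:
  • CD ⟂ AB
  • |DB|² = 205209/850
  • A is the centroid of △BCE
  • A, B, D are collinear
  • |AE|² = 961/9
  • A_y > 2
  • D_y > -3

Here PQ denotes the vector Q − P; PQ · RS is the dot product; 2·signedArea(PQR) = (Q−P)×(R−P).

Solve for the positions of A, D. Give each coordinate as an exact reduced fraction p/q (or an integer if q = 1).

A = (1/3, 3)
D = (-1583/850, -2031/850)

1. A_x = 1/3  [A is the centroid of △BCE]
2. A_y = 3  [A is the centroid of △BCE]
   → A = (1/3, 3)
3. D_x = -1583/850  [A, B, D are collinear ∩ CD ⟂ AB]
4. D_y = -2031/850  [A, B, D are collinear ∩ CD ⟂ AB]
   → D = (-1583/850, -2031/850)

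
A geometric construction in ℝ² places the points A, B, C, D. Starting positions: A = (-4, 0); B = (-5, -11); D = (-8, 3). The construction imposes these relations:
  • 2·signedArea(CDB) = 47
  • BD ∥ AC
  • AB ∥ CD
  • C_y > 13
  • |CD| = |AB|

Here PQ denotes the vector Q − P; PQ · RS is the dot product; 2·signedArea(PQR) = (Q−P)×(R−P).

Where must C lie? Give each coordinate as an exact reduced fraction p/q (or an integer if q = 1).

1. C_x = -7  [AB ∥ CD ∩ BD ∥ AC]
2. C_y = 14  [AB ∥ CD ∩ BD ∥ AC]
   → C = (-7, 14)

C = (-7, 14)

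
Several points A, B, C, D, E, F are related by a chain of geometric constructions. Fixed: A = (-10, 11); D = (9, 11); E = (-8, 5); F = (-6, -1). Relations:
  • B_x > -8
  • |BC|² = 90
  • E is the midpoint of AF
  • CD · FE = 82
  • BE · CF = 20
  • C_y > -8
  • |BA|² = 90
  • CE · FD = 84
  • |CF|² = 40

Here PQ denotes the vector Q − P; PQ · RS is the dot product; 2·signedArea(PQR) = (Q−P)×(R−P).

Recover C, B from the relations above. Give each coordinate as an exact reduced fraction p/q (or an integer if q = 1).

B = (-7, 2)
C = (-4, -7)

1. C_x = -4  [CD · FE = 82 ∩ CE · FD = 84]
2. C_y = -7  [CD · FE = 82 ∩ CE · FD = 84]
   → C = (-4, -7)
3. B_x = -7  [line 2·x + -6·y + 26 = 0 ∩ |BC|² = 90]
4. B_y = 2  [line 2·x + -6·y + 26 = 0 ∩ |BC|² = 90]
   → B = (-7, 2)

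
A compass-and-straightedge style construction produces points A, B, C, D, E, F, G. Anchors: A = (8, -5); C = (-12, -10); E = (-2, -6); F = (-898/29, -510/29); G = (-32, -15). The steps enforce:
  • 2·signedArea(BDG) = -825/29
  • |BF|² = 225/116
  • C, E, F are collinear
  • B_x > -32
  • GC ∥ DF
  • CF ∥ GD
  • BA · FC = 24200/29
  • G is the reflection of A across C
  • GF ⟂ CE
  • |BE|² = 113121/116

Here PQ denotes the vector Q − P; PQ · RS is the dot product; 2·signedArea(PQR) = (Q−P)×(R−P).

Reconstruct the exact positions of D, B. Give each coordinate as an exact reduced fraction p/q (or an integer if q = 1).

1. D_x = -1478/29  [GC ∥ DF ∩ CF ∥ GD]
2. D_y = -655/29  [GC ∥ DF ∩ CF ∥ GD]
   → D = (-1478/29, -655/29)
3. B_x = -913/29  [2·signedArea(BDG) = -825/29 ∩ BA · FC = 24200/29]
4. B_y = -945/58  [2·signedArea(BDG) = -825/29 ∩ BA · FC = 24200/29]
   → B = (-913/29, -945/58)

B = (-913/29, -945/58)
D = (-1478/29, -655/29)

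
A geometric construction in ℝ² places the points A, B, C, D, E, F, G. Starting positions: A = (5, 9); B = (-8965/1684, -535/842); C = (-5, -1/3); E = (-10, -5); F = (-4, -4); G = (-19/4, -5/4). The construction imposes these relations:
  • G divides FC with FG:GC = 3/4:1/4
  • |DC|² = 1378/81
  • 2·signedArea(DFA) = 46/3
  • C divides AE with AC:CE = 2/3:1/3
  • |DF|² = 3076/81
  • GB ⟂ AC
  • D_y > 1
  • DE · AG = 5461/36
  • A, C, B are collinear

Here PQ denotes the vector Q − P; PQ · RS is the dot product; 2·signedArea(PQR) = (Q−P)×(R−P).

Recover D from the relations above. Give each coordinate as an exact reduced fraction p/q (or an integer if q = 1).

1. D_x = -4/3  [2·signedArea(DFA) = 46/3 ∩ DE · AG = 5461/36]
2. D_y = 14/9  [2·signedArea(DFA) = 46/3 ∩ DE · AG = 5461/36]
   → D = (-4/3, 14/9)

D = (-4/3, 14/9)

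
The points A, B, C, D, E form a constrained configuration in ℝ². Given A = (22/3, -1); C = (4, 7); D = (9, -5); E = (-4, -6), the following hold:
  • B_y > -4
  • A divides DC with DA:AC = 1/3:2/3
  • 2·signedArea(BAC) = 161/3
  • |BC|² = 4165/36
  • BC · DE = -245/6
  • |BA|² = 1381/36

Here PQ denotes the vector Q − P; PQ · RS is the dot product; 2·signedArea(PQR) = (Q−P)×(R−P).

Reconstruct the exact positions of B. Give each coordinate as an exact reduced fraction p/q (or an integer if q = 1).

B = (5/3, -7/2)

1. B_x = 5/3  [2·signedArea(BAC) = 161/3 ∩ BC · DE = -245/6]
2. B_y = -7/2  [2·signedArea(BAC) = 161/3 ∩ BC · DE = -245/6]
   → B = (5/3, -7/2)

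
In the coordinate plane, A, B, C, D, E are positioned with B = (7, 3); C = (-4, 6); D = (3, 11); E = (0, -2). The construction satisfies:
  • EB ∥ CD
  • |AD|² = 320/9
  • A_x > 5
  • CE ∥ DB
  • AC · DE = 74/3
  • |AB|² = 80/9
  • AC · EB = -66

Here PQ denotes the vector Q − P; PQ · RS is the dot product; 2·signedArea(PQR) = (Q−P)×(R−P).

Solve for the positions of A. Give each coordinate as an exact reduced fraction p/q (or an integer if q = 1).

A = (17/3, 17/3)

1. A_x = 17/3  [AC · DE = 74/3 ∩ AC · EB = -66]
2. A_y = 17/3  [AC · DE = 74/3 ∩ AC · EB = -66]
   → A = (17/3, 17/3)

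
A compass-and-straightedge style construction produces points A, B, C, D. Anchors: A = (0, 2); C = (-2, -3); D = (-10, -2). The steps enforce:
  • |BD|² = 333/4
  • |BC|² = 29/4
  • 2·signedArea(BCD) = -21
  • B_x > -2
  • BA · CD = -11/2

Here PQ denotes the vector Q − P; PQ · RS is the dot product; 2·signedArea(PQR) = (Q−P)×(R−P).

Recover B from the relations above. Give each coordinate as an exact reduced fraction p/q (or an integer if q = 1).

1. B_x = -1  [BA · CD = -11/2 ∩ 2·signedArea(BCD) = -21]
2. B_y = -1/2  [BA · CD = -11/2 ∩ 2·signedArea(BCD) = -21]
   → B = (-1, -1/2)

B = (-1, -1/2)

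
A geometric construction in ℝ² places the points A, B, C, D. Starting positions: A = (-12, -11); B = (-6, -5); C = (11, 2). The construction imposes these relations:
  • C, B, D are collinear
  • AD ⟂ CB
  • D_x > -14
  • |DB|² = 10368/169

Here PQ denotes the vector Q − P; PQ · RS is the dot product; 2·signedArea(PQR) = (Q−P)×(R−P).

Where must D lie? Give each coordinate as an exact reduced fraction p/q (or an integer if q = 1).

D = (-2238/169, -1349/169)

1. D_x = -2238/169  [C, B, D are collinear ∩ AD ⟂ CB]
2. D_y = -1349/169  [C, B, D are collinear ∩ AD ⟂ CB]
   → D = (-2238/169, -1349/169)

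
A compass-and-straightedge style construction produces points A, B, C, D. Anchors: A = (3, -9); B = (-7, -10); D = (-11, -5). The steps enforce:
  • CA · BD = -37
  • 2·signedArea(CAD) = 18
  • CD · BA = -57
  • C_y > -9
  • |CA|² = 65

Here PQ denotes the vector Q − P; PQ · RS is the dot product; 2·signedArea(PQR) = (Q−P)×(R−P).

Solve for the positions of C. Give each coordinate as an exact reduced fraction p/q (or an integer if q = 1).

1. C_x = -5  [2·signedArea(CAD) = 18 ∩ CA · BD = -37]
2. C_y = -8  [2·signedArea(CAD) = 18 ∩ CA · BD = -37]
   → C = (-5, -8)

C = (-5, -8)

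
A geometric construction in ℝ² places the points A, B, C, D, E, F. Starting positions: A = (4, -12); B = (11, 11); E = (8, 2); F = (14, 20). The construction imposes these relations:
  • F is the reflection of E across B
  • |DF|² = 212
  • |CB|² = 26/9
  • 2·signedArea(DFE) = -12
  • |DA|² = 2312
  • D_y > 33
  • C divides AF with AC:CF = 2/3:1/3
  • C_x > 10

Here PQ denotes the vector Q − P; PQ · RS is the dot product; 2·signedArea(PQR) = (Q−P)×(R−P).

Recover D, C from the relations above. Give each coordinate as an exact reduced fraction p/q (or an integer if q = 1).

1. D_x = 18  [line 18·x + -6·y + -120 = 0 ∩ |DA|² = 2312]
2. D_y = 34  [line 18·x + -6·y + -120 = 0 ∩ |DA|² = 2312]
   → D = (18, 34)
3. C_x = 32/3  [C divides AF with AC:CF = 2/3:1/3]
4. C_y = 28/3  [C divides AF with AC:CF = 2/3:1/3]
   → C = (32/3, 28/3)

C = (32/3, 28/3)
D = (18, 34)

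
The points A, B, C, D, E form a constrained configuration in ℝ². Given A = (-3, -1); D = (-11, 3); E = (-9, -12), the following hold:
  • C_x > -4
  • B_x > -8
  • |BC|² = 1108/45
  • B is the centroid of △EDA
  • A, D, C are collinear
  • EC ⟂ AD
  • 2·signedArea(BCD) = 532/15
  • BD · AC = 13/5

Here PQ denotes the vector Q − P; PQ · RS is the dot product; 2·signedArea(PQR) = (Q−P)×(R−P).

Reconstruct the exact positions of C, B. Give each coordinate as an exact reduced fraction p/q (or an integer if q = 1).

1. C_x = -17/5  [A, D, C are collinear ∩ EC ⟂ AD]
2. C_y = -4/5  [A, D, C are collinear ∩ EC ⟂ AD]
   → C = (-17/5, -4/5)
3. B_x = -23/3  [B is the centroid of △EDA]
4. B_y = -10/3  [B is the centroid of △EDA]
   → B = (-23/3, -10/3)

B = (-23/3, -10/3)
C = (-17/5, -4/5)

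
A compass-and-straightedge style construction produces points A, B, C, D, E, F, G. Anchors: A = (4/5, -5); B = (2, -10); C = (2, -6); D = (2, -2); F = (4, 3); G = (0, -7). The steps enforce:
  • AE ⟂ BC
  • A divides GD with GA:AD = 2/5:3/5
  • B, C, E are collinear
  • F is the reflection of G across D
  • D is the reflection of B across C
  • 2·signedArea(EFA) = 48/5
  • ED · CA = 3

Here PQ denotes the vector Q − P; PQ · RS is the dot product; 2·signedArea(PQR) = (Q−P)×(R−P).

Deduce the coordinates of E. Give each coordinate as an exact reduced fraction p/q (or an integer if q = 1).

E = (2, -5)

1. E_x = 2  [B, C, E are collinear ∩ AE ⟂ BC]
2. E_y = -5  [B, C, E are collinear ∩ AE ⟂ BC]
   → E = (2, -5)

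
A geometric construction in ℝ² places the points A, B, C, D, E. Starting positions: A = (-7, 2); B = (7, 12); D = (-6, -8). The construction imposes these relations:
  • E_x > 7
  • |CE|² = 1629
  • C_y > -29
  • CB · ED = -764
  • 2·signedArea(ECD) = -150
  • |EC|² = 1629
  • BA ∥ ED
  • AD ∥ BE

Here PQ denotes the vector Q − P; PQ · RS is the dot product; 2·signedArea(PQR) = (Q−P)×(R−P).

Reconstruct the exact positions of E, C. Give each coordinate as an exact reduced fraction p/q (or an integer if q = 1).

C = (-19, -28)
E = (8, 2)

1. E_x = 8  [BA ∥ ED ∩ AD ∥ BE]
2. E_y = 2  [BA ∥ ED ∩ AD ∥ BE]
   → E = (8, 2)
3. C_x = -19  [CB · ED = -764 ∩ 2·signedArea(ECD) = -150]
4. C_y = -28  [CB · ED = -764 ∩ 2·signedArea(ECD) = -150]
   → C = (-19, -28)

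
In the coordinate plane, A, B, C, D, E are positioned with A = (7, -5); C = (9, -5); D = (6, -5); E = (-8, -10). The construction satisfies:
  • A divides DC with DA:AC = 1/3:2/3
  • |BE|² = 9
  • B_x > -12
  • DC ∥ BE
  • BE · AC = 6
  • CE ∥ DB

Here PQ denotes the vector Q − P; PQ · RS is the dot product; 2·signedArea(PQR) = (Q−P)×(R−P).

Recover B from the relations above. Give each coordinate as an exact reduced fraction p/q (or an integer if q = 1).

1. B_x = -11  [DC ∥ BE ∩ CE ∥ DB]
2. B_y = -10  [DC ∥ BE ∩ CE ∥ DB]
   → B = (-11, -10)

B = (-11, -10)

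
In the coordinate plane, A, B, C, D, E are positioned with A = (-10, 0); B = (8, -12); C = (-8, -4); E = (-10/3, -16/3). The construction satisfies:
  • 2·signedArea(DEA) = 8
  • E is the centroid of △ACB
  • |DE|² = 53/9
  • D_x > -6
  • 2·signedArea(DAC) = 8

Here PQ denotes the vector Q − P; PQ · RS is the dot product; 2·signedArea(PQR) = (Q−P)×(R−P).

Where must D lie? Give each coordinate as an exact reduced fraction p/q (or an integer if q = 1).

1. D_x = -17/3  [2·signedArea(DEA) = 8 ∩ 2·signedArea(DAC) = 8]
2. D_y = -14/3  [2·signedArea(DEA) = 8 ∩ 2·signedArea(DAC) = 8]
   → D = (-17/3, -14/3)

D = (-17/3, -14/3)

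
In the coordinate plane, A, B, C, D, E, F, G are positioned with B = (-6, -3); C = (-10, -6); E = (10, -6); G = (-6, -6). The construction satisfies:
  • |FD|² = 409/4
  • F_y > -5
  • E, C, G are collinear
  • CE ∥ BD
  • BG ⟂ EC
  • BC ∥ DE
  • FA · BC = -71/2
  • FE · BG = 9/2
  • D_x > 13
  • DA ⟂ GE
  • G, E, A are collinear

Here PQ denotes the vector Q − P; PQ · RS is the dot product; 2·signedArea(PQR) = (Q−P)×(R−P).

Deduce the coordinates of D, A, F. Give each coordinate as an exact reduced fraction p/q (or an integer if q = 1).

A = (14, -6)
D = (14, -3)
F = (4, -9/2)

1. D_x = 14  [BC ∥ DE ∩ CE ∥ BD]
2. D_y = -3  [BC ∥ DE ∩ CE ∥ BD]
   → D = (14, -3)
3. A_x = 14  [G, E, A are collinear ∩ DA ⟂ GE]
4. A_y = -6  [G, E, A are collinear ∩ DA ⟂ GE]
   → A = (14, -6)
5. F_x = 4  [FA · BC = -71/2 ∩ FE · BG = 9/2]
6. F_y = -9/2  [FA · BC = -71/2 ∩ FE · BG = 9/2]
   → F = (4, -9/2)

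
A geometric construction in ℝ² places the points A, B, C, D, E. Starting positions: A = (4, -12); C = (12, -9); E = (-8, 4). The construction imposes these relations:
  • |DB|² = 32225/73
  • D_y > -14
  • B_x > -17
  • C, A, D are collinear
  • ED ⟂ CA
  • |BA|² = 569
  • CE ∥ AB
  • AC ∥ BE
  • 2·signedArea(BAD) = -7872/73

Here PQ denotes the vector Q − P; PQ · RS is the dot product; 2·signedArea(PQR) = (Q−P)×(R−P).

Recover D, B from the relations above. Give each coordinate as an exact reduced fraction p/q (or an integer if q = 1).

1. D_x = -92/73  [C, A, D are collinear ∩ ED ⟂ CA]
2. D_y = -1020/73  [C, A, D are collinear ∩ ED ⟂ CA]
   → D = (-92/73, -1020/73)
3. B_x = -16  [AC ∥ BE ∩ CE ∥ AB]
4. B_y = 1  [AC ∥ BE ∩ CE ∥ AB]
   → B = (-16, 1)

B = (-16, 1)
D = (-92/73, -1020/73)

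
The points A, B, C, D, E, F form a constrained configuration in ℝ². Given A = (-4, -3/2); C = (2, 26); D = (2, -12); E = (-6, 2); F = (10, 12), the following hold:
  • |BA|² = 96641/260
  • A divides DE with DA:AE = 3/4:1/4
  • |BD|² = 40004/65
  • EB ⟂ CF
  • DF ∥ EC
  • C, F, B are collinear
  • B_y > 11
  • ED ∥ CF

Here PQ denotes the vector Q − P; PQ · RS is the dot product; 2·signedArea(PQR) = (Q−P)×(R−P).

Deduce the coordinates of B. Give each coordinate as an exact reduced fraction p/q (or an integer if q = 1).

B = (674/65, 738/65)

1. B_x = 674/65  [C, F, B are collinear ∩ EB ⟂ CF]
2. B_y = 738/65  [C, F, B are collinear ∩ EB ⟂ CF]
   → B = (674/65, 738/65)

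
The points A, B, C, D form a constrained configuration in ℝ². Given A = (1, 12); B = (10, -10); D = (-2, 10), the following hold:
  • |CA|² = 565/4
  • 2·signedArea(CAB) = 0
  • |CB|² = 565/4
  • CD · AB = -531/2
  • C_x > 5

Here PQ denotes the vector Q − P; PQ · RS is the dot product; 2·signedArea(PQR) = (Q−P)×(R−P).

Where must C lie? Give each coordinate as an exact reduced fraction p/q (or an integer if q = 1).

C = (11/2, 1)

1. C_x = 11/2  [2·signedArea(CAB) = 0 ∩ CD · AB = -531/2]
2. C_y = 1  [2·signedArea(CAB) = 0 ∩ CD · AB = -531/2]
   → C = (11/2, 1)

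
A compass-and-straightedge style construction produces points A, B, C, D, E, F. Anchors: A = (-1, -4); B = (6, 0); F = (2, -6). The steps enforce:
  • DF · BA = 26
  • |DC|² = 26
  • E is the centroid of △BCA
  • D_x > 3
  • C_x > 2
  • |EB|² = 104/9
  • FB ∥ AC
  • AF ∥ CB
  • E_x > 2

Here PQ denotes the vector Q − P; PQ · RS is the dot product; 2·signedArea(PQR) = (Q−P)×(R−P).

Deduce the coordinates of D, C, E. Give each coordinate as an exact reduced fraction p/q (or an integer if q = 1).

C = (3, 2)
D = (4, -3)
E = (8/3, -2/3)

1. C_x = 3  [AF ∥ CB ∩ FB ∥ AC]
2. C_y = 2  [AF ∥ CB ∩ FB ∥ AC]
   → C = (3, 2)
3. E_x = 8/3  [E is the centroid of △BCA]
4. E_y = -2/3  [E is the centroid of △BCA]
   → E = (8/3, -2/3)
5. D_x = 4  [line 7·x + 4·y + -16 = 0 ∩ |DC|² = 26]
6. D_y = -3  [line 7·x + 4·y + -16 = 0 ∩ |DC|² = 26]
   → D = (4, -3)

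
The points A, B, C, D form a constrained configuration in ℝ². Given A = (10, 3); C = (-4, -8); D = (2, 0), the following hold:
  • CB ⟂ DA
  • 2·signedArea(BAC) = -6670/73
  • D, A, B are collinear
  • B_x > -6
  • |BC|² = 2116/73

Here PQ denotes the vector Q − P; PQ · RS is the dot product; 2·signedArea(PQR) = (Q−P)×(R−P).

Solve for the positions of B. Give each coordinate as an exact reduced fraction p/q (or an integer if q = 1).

1. B_x = -430/73  [D, A, B are collinear ∩ CB ⟂ DA]
2. B_y = -216/73  [D, A, B are collinear ∩ CB ⟂ DA]
   → B = (-430/73, -216/73)

B = (-430/73, -216/73)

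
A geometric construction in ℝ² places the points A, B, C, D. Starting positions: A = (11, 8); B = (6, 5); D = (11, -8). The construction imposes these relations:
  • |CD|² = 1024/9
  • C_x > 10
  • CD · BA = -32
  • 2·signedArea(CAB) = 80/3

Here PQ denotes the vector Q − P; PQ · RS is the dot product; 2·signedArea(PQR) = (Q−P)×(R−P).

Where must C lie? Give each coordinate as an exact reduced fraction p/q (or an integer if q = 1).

C = (11, 8/3)

1. C_x = 11  [2·signedArea(CAB) = 80/3 ∩ CD · BA = -32]
2. C_y = 8/3  [2·signedArea(CAB) = 80/3 ∩ CD · BA = -32]
   → C = (11, 8/3)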